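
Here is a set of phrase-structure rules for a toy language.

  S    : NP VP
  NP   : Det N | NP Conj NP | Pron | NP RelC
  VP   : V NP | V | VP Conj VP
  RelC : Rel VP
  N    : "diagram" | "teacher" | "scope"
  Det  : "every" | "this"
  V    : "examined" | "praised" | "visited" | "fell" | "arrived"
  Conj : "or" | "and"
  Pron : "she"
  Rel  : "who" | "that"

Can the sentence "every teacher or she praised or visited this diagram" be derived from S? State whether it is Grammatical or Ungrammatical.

[S [NP [NP [Det every] [N teacher]] [Conj or] [NP [Pron she]]] [VP [VP [V praised]] [Conj or] [VP [V visited] [NP [Det this] [N diagram]]]]]
The bracketing above is licensed at every node by one of the given productions, with S at the root.

Grammatical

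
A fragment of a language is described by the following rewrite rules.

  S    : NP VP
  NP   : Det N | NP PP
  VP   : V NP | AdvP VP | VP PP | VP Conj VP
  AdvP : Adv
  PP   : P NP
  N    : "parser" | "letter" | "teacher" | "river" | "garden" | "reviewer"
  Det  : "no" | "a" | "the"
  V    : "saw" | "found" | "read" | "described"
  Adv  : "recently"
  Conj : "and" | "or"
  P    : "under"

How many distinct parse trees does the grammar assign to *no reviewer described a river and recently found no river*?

1

[S [NP [Det no] [N reviewer]] [VP [VP [V described] [NP [Det a] [N river]]] [Conj and] [VP [AdvP [Adv recently]] [VP [V found] [NP [Det no] [N river]]]]]]
No rule offers an alternative attachment or grouping for any span, so this is the only derivation.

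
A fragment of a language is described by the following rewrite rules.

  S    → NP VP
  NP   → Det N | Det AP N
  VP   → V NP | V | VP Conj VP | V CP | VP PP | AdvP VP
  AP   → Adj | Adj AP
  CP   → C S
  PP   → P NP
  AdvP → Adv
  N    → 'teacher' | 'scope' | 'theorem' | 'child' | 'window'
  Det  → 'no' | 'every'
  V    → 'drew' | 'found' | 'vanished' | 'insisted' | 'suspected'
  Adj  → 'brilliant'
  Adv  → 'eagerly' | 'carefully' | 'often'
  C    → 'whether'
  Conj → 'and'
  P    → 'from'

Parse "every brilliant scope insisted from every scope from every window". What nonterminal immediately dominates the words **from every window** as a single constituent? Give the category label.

PP

[S [NP [Det every] [AP [Adj brilliant]] [N scope]] [VP [VP [VP [V insisted]] [PP [P from] [NP [Det every] [N scope]]]] [PP [P from] [NP [Det every] [N window]]]]]
The span 'from every window' is the PP node built by PP → P NP.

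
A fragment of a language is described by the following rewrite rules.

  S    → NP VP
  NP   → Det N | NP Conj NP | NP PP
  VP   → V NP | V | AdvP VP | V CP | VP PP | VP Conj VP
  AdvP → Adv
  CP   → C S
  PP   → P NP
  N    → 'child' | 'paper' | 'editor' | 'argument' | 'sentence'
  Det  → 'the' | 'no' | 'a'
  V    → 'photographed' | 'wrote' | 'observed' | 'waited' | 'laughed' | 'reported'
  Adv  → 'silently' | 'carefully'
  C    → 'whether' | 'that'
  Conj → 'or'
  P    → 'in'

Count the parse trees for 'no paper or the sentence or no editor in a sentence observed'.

Two of the 5 distinct bracketings:
[S [NP [NP [Det no] [N paper]] [Conj or] [NP [NP [Det the] [N sentence]] [Conj or] [NP [NP [Det no] [N editor]] [PP [P in] [NP [Det a] [N sentence]]]]]] [VP [V observed]]]
[S [NP [NP [Det no] [N paper]] [Conj or] [NP [NP [NP [Det the] [N sentence]] [Conj or] [NP [Det no] [N editor]]] [PP [P in] [NP [Det a] [N sentence]]]]] [VP [V observed]]]
The trees differ in how a recursive rule is bracketed over the same span.

5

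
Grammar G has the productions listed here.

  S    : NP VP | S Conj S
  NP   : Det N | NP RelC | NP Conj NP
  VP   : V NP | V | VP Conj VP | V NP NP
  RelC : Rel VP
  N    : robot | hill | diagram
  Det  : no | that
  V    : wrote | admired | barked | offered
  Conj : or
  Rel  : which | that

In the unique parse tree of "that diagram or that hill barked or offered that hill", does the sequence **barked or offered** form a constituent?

No

[S [NP [NP [Det that] [N diagram]] [Conj or] [NP [Det that] [N hill]]] [VP [VP [V barked]] [Conj or] [VP [V offered] [NP [Det that] [N hill]]]]]
The smallest constituent containing 'barked or offered' is the VP spanning 'barked or offered that hill'; no single node in the tree dominates exactly the given words.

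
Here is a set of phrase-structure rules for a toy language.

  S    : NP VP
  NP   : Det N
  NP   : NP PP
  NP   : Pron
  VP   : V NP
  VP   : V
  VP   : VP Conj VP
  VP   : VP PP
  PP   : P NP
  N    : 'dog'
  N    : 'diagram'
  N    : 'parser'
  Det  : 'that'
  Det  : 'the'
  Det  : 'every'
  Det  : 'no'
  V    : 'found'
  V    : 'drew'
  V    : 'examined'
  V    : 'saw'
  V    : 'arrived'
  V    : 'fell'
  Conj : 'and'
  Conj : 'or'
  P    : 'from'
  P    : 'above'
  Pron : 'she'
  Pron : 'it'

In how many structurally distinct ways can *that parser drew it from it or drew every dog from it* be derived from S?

Two of the 6 distinct bracketings:
[S [NP [Det that] [N parser]] [VP [VP [V drew] [NP [NP [Pron it]] [PP [P from] [NP [Pron it]]]]] [Conj or] [VP [V drew] [NP [NP [Det every] [N dog]] [PP [P from] [NP [Pron it]]]]]]]
[S [NP [Det that] [N parser]] [VP [VP [V drew] [NP [NP [Pron it]] [PP [P from] [NP [Pron it]]]]] [Conj or] [VP [VP [V drew] [NP [Det every] [N dog]]] [PP [P from] [NP [Pron it]]]]]]
The difference turns on whether VP → VP PP is used at the relevant span, versus an alternative expansion of VP.

6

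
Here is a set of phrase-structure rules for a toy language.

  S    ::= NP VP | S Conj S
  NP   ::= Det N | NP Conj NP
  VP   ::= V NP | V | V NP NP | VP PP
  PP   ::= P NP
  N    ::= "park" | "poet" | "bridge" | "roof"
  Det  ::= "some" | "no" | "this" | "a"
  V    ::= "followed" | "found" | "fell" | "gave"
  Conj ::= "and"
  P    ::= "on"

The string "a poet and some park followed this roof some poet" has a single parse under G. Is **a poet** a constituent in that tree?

[S [NP [NP [Det a] [N poet]] [Conj and] [NP [Det some] [N park]]] [VP [V followed] [NP [Det this] [N roof]] [NP [Det some] [N poet]]]]
The words 'a poet' are exhaustively dominated by a single NP node (built by NP → Det N), so they form a constituent.

Yes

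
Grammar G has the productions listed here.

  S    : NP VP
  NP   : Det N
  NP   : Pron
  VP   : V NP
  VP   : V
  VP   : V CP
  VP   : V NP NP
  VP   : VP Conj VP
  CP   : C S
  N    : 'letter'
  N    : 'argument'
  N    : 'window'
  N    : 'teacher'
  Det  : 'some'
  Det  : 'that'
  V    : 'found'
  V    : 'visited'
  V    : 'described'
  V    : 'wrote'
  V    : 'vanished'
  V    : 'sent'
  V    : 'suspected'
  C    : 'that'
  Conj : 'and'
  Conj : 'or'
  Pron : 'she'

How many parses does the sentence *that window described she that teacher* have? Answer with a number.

[S [NP [Det that] [N window]] [VP [V described] [NP [Pron she]] [NP [Det that] [N teacher]]]]
No rule offers an alternative attachment or grouping for any span, so this is the only derivation.

1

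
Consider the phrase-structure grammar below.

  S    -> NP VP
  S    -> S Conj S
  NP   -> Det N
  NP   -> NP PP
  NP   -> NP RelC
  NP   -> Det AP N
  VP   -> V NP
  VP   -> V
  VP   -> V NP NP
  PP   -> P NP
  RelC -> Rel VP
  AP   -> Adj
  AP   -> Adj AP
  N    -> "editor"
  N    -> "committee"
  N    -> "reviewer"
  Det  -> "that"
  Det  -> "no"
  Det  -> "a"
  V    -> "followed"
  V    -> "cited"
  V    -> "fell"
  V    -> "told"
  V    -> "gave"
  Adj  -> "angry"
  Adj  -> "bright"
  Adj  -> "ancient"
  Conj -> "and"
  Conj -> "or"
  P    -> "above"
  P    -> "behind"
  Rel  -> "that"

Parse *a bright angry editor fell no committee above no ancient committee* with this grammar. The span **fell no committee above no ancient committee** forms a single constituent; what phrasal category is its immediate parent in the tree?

S
  NP
    Det: a
    AP
      Adj: bright
      AP
        Adj: angry
    N: editor
  VP
    V: fell
    NP
      NP
        Det: no
        N: committee
      PP
        P: above
        NP
          Det: no
          AP
            Adj: ancient
          N: committee
The span 'fell no committee above no ancient committee' is the VP node built by VP → V NP.
Its mother is the S built by S → NP VP.

S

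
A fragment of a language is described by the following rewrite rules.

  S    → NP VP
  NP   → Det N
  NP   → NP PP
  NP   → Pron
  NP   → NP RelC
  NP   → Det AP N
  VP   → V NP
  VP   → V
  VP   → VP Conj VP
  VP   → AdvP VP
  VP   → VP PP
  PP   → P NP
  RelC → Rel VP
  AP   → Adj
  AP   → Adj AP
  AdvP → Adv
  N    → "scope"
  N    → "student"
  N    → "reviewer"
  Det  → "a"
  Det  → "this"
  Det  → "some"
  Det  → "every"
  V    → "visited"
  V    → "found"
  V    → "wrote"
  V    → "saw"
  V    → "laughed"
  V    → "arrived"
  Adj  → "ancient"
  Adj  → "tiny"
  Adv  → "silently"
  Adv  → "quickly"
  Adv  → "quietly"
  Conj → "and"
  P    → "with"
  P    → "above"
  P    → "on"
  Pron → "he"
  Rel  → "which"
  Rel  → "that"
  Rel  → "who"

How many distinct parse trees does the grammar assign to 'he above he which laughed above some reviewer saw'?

5

Two of the 5 distinct bracketings:
[S [NP [NP [Pron he]] [PP [P above] [NP [NP [NP [Pron he]] [RelC [Rel which] [VP [V laughed]]]] [PP [P above] [NP [Det some] [N reviewer]]]]]] [VP [V saw]]]
[S [NP [NP [Pron he]] [PP [P above] [NP [NP [Pron he]] [RelC [Rel which] [VP [VP [V laughed]] [PP [P above] [NP [Det some] [N reviewer]]]]]]]] [VP [V saw]]]
The difference turns on whether VP → VP PP is used at the relevant span, versus an alternative expansion of VP.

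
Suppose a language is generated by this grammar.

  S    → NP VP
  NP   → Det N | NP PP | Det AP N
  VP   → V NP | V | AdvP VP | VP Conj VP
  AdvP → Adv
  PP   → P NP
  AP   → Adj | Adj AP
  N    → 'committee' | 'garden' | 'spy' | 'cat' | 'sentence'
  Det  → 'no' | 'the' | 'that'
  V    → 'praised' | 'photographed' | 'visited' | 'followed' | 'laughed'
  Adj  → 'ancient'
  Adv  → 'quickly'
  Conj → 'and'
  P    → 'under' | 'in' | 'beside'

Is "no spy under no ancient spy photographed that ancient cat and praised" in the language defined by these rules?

Grammatical

[S [NP [NP [Det no] [N spy]] [PP [P under] [NP [Det no] [AP [Adj ancient]] [N spy]]]] [VP [VP [V photographed] [NP [Det that] [AP [Adj ancient]] [N cat]]] [Conj and] [VP [V praised]]]]
The bracketing above is licensed at every node by one of the given productions, with S at the root.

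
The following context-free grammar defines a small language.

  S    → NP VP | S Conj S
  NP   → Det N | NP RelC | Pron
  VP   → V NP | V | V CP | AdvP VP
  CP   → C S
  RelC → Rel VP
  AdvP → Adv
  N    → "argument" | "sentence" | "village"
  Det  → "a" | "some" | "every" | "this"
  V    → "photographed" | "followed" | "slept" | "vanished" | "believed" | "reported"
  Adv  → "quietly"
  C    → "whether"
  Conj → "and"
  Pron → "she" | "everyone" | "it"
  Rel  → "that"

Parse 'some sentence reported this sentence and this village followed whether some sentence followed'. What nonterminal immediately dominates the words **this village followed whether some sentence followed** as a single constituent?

S

S
  S
    NP
      Det: some
      N: sentence
    VP
      V: reported
      NP
        Det: this
        N: sentence
  Conj: and
  S
    NP
      Det: this
      N: village
    VP
      V: followed
      CP
        C: whether
        S
          NP
            Det: some
            N: sentence
          VP
            V: followed
The span 'this village followed whether some sentence followed' is the S node built by S → NP VP.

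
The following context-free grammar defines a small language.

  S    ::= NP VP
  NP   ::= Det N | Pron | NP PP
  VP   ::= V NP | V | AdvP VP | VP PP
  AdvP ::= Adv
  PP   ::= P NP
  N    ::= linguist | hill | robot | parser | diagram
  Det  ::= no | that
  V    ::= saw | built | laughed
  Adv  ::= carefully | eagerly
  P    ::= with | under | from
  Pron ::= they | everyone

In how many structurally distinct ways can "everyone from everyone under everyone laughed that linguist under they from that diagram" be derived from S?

10

Two of the 10 distinct bracketings:
[S [NP [NP [Pron everyone]] [PP [P from] [NP [NP [Pron everyone]] [PP [P under] [NP [Pron everyone]]]]]] [VP [V laughed] [NP [NP [Det that] [N linguist]] [PP [P under] [NP [NP [Pron they]] [PP [P from] [NP [Det that] [N diagram]]]]]]]]
[S [NP [NP [Pron everyone]] [PP [P from] [NP [NP [Pron everyone]] [PP [P under] [NP [Pron everyone]]]]]] [VP [V laughed] [NP [NP [NP [Det that] [N linguist]] [PP [P under] [NP [Pron they]]]] [PP [P from] [NP [Det that] [N diagram]]]]]]
The trees differ in how a recursive rule is bracketed over the same span.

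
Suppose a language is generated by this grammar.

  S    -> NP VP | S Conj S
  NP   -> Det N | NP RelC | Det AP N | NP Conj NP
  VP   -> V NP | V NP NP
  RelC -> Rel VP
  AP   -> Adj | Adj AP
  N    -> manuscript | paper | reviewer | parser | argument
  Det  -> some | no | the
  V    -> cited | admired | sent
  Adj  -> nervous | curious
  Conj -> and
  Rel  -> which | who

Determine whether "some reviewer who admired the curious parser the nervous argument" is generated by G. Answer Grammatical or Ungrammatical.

Ungrammatical

For S → NP VP, every NP-prefix leaves a non-VP remainder: after 'some reviewer' the remainder is not a VP; after 'some reviewer who admired the curious parser' the remainder is not a VP. The alternative S rule S → S Conj S likewise has no satisfying split.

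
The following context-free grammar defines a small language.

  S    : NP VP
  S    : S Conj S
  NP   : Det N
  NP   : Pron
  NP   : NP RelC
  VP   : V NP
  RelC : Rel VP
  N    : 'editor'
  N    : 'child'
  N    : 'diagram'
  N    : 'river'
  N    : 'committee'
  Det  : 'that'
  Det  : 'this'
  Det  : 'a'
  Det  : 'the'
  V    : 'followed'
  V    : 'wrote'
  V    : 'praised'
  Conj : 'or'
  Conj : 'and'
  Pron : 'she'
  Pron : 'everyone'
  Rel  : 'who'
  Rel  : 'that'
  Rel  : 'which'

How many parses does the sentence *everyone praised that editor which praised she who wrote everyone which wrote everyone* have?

5

Two of the 5 distinct bracketings:
[S [NP [Pron everyone]] [VP [V praised] [NP [NP [Det that] [N editor]] [RelC [Rel which] [VP [V praised] [NP [NP [Pron she]] [RelC [Rel who] [VP [V wrote] [NP [NP [Pron everyone]] [RelC [Rel which] [VP [V wrote] [NP [Pron everyone]]]]]]]]]]]]]
[S [NP [Pron everyone]] [VP [V praised] [NP [NP [Det that] [N editor]] [RelC [Rel which] [VP [V praised] [NP [NP [NP [Pron she]] [RelC [Rel who] [VP [V wrote] [NP [Pron everyone]]]]] [RelC [Rel which] [VP [V wrote] [NP [Pron everyone]]]]]]]]]]
The trees differ in how a recursive rule is bracketed over the same span.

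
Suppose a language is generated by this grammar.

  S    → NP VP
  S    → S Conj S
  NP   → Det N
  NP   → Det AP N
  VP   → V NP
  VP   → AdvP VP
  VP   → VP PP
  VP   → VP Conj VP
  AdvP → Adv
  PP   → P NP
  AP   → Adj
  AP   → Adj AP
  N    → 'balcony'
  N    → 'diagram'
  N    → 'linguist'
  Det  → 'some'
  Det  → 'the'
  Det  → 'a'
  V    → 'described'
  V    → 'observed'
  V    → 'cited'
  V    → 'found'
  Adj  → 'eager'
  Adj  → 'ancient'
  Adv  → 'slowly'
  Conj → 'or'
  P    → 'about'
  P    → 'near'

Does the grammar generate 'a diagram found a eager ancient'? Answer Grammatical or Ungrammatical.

For S → NP VP, the only prefix that parses as NP is 'a diagram', but the remainder 'found a eager ancient' is not a VP under these rules. The alternative S rule S → S Conj S likewise has no satisfying split.

Ungrammatical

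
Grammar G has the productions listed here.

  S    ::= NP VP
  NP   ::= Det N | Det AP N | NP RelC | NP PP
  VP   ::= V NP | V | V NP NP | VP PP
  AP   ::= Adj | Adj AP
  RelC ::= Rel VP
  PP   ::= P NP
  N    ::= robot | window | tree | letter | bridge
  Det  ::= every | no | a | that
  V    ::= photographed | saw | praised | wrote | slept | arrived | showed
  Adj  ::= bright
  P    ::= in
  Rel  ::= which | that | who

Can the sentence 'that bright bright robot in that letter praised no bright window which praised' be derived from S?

Grammatical

S
  NP
    NP
      Det: that
      AP
        Adj: bright
        AP
          Adj: bright
      N: robot
    PP
      P: in
      NP
        Det: that
        N: letter
  VP
    V: praised
    NP
      NP
        Det: no
        AP
          Adj: bright
        N: window
      RelC
        Rel: which
        VP
          V: praised
The bracketing above is licensed at every node by one of the given productions, with S at the root.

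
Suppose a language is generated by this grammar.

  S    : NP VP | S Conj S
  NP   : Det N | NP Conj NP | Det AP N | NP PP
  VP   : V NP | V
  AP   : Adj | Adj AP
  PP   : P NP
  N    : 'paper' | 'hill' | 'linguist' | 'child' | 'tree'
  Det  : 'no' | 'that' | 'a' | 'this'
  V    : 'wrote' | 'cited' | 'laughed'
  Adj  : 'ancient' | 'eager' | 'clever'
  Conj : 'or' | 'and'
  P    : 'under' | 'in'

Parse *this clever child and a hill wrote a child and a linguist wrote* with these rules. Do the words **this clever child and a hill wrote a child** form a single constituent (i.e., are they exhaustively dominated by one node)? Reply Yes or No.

Yes

[S [S [NP [NP [Det this] [AP [Adj clever]] [N child]] [Conj and] [NP [Det a] [N hill]]] [VP [V wrote] [NP [Det a] [N child]]]] [Conj and] [S [NP [Det a] [N linguist]] [VP [V wrote]]]]
The words 'this clever child and a hill wrote a child' are exhaustively dominated by a single S node (built by S → NP VP), so they form a constituent.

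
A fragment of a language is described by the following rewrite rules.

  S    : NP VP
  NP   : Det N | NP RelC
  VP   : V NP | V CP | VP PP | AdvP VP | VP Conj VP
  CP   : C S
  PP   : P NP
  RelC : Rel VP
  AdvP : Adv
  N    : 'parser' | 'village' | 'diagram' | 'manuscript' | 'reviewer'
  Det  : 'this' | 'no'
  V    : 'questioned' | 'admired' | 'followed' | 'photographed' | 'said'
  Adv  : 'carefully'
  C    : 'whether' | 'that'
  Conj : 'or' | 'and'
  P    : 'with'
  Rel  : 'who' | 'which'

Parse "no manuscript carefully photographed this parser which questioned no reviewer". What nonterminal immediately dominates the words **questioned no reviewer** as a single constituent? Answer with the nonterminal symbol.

VP

[S [NP [Det no] [N manuscript]] [VP [AdvP [Adv carefully]] [VP [V photographed] [NP [NP [Det this] [N parser]] [RelC [Rel which] [VP [V questioned] [NP [Det no] [N reviewer]]]]]]]]
The span 'questioned no reviewer' is the VP node built by VP → V NP.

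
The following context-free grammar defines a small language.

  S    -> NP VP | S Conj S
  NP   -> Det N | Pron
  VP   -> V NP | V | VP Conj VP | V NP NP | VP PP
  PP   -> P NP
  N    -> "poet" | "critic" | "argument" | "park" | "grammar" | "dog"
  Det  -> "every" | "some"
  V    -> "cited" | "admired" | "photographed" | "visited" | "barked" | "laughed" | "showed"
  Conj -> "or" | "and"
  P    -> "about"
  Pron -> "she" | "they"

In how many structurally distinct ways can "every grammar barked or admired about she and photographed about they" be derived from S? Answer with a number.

7

Two of the 7 distinct bracketings:
[S [NP [Det every] [N grammar]] [VP [VP [V barked]] [Conj or] [VP [VP [VP [V admired]] [PP [P about] [NP [Pron she]]]] [Conj and] [VP [VP [V photographed]] [PP [P about] [NP [Pron they]]]]]]]
[S [NP [Det every] [N grammar]] [VP [VP [V barked]] [Conj or] [VP [VP [VP [VP [V admired]] [PP [P about] [NP [Pron she]]]] [Conj and] [VP [V photographed]]] [PP [P about] [NP [Pron they]]]]]]
The trees differ in how a recursive rule is bracketed over the same span.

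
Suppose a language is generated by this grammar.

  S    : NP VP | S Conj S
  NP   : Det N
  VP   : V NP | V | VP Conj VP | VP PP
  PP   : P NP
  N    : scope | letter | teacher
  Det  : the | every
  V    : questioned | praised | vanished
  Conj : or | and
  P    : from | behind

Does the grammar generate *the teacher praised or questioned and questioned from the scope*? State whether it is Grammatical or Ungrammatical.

Grammatical

[S [NP [Det the] [N teacher]] [VP [VP [V praised]] [Conj or] [VP [VP [V questioned]] [Conj and] [VP [VP [V questioned]] [PP [P from] [NP [Det the] [N scope]]]]]]]
The bracketing above is licensed at every node by one of the given productions, with S at the root.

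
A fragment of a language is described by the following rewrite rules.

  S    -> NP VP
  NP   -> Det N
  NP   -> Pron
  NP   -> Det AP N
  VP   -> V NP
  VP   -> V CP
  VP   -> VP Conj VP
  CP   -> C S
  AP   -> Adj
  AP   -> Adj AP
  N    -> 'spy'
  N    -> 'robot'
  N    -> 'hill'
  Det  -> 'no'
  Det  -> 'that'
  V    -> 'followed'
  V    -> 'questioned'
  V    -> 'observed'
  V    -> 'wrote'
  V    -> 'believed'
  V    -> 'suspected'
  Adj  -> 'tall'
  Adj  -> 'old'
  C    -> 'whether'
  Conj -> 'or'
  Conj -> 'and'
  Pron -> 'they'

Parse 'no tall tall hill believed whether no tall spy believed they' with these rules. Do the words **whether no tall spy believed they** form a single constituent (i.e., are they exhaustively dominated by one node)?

[S [NP [Det no] [AP [Adj tall] [AP [Adj tall]]] [N hill]] [VP [V believed] [CP [C whether] [S [NP [Det no] [AP [Adj tall]] [N spy]] [VP [V believed] [NP [Pron they]]]]]]]
The words 'whether no tall spy believed they' are exhaustively dominated by a single CP node (built by CP → C S), so they form a constituent.

Yes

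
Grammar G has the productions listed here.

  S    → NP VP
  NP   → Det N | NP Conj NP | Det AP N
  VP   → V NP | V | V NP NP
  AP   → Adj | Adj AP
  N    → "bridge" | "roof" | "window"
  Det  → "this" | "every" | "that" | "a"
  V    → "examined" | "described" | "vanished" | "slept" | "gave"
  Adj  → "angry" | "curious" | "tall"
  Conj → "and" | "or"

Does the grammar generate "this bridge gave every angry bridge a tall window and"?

For S → NP VP, the only prefix that parses as NP is 'this bridge', but the remainder 'gave every angry bridge a tall window and' is not a VP under these rules.

Ungrammatical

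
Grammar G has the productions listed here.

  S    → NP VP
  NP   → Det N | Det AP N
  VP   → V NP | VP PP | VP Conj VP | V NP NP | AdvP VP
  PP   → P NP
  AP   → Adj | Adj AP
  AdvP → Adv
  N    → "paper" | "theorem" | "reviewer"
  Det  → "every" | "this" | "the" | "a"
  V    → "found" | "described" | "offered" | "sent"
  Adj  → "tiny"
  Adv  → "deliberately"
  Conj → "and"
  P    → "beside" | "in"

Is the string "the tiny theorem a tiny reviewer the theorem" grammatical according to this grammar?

For S → NP VP, the only prefix that parses as NP is 'the tiny theorem', but the remainder 'a tiny reviewer the theorem' is not a VP under these rules.

Ungrammatical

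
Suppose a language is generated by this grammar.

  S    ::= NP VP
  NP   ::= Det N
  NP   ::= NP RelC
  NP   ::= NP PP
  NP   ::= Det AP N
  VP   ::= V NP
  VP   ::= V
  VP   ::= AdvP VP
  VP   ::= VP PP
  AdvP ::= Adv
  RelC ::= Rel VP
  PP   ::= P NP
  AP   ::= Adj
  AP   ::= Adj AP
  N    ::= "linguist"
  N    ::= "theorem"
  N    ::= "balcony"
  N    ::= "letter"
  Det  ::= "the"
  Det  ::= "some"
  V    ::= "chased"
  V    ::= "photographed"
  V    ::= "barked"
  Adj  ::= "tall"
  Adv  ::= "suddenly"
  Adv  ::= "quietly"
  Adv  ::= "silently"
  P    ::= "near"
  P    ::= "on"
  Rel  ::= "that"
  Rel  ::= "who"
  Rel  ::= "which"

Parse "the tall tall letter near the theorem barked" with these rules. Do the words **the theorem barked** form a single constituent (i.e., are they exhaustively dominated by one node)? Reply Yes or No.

[S [NP [NP [Det the] [AP [Adj tall] [AP [Adj tall]]] [N letter]] [PP [P near] [NP [Det the] [N theorem]]]] [VP [V barked]]]
The smallest constituent containing 'the theorem barked' is the S spanning 'the tall tall letter near the theorem barked'; no single node in the tree dominates exactly the given words.

No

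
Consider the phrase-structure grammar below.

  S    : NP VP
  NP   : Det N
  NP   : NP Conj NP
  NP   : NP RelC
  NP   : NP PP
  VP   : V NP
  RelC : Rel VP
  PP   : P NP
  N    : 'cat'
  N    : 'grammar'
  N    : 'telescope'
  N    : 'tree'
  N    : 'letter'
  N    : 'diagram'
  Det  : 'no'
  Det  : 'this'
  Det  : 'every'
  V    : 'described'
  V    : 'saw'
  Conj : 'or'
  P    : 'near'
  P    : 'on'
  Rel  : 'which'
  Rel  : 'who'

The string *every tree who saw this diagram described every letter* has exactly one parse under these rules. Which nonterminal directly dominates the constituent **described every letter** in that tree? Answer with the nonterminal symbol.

S
  NP
    NP
      Det: every
      N: tree
    RelC
      Rel: who
      VP
        V: saw
        NP
          Det: this
          N: diagram
  VP
    V: described
    NP
      Det: every
      N: letter
The span 'described every letter' is the VP node built by VP → V NP.
Its mother is the S built by S → NP VP.

S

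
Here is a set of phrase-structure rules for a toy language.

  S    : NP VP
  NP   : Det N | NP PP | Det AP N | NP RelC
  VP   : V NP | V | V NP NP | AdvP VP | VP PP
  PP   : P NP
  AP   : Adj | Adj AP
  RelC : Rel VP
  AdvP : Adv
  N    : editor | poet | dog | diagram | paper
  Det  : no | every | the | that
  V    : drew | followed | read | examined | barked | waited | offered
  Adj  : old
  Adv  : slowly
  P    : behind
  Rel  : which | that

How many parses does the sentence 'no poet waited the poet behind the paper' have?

The two bracketings:
[S [NP [Det no] [N poet]] [VP [V waited] [NP [NP [Det the] [N poet]] [PP [P behind] [NP [Det the] [N paper]]]]]]
[S [NP [Det no] [N poet]] [VP [VP [V waited] [NP [Det the] [N poet]]] [PP [P behind] [NP [Det the] [N paper]]]]]
The difference turns on whether NP → NP PP is used at the relevant span, versus an alternative expansion of NP.

2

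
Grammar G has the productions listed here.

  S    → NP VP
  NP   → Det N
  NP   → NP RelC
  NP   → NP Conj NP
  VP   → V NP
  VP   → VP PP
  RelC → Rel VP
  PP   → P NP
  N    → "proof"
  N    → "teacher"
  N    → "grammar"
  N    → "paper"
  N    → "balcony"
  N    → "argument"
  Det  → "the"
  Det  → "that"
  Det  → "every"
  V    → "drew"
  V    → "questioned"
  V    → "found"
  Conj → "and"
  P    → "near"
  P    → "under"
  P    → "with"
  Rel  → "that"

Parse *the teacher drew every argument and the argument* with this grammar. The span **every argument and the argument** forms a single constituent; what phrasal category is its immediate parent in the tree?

S
  NP
    Det: the
    N: teacher
  VP
    V: drew
    NP
      NP
        Det: every
        N: argument
      Conj: and
      NP
        Det: the
        N: argument
The span 'every argument and the argument' is the NP node built by NP → NP Conj NP.
Its mother is the VP built by VP → V NP.

VP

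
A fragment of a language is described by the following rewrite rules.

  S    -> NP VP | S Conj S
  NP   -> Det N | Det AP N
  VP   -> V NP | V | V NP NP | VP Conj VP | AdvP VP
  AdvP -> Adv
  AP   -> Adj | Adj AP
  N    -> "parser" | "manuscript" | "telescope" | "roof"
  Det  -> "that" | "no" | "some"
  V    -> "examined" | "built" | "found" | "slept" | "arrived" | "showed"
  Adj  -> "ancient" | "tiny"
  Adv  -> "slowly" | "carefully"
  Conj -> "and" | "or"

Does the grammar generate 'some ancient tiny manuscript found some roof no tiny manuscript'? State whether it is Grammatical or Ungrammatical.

Grammatical

S
  NP
    Det: some
    AP
      Adj: ancient
      AP
        Adj: tiny
    N: manuscript
  VP
    V: found
    NP
      Det: some
      N: roof
    NP
      Det: no
      AP
        Adj: tiny
      N: manuscript
The bracketing above is licensed at every node by one of the given productions, with S at the root.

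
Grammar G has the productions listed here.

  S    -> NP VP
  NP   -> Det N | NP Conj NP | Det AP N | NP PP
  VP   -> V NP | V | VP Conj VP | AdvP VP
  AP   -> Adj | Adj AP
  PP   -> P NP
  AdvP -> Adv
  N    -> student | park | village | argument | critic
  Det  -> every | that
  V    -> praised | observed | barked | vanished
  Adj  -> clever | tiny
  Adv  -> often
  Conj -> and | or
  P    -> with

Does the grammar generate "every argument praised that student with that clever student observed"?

For S → NP VP, the only prefix that parses as NP is 'every argument', but the remainder 'praised that student with that clever student observed' is not a VP under these rules.

Ungrammatical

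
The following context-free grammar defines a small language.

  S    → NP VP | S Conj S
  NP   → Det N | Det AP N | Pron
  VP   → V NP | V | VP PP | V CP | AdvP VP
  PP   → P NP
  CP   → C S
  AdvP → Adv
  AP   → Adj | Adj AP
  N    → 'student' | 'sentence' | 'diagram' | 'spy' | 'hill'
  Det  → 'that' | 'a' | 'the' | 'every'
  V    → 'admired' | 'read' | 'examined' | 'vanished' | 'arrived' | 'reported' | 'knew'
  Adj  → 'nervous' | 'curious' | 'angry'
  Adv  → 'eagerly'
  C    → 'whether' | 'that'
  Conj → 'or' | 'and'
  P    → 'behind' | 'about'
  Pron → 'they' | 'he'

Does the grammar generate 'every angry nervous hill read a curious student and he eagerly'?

For S → NP VP, the only prefix that parses as NP is 'every angry nervous hill', but the remainder 'read a curious student and he eagerly' is not a VP under these rules. The alternative S rule S → S Conj S likewise has no satisfying split.

Ungrammatical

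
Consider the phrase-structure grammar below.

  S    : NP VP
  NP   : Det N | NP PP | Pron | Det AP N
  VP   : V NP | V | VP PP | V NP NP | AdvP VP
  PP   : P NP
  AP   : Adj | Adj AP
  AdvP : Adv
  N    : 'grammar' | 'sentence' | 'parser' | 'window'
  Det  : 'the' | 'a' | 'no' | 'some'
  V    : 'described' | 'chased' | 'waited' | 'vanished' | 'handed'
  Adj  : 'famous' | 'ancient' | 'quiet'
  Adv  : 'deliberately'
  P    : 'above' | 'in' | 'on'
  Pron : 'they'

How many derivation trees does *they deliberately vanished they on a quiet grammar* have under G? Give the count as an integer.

Two of the 3 distinct bracketings:
[S [NP [Pron they]] [VP [VP [AdvP [Adv deliberately]] [VP [V vanished] [NP [Pron they]]]] [PP [P on] [NP [Det a] [AP [Adj quiet]] [N grammar]]]]]
[S [NP [Pron they]] [VP [AdvP [Adv deliberately]] [VP [V vanished] [NP [NP [Pron they]] [PP [P on] [NP [Det a] [AP [Adj quiet]] [N grammar]]]]]]]
The difference turns on whether NP → NP PP is used at the relevant span, versus an alternative expansion of NP.

3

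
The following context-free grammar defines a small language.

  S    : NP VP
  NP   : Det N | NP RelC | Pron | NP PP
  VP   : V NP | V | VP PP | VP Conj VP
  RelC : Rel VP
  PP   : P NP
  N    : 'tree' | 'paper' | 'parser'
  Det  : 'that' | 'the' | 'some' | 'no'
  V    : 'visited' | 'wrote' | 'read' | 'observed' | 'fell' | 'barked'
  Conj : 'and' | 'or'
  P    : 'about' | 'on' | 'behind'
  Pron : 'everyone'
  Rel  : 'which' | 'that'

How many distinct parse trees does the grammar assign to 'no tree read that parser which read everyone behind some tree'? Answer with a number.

Two of the 4 distinct bracketings:
[S [NP [Det no] [N tree]] [VP [V read] [NP [NP [Det that] [N parser]] [RelC [Rel which] [VP [V read] [NP [NP [Pron everyone]] [PP [P behind] [NP [Det some] [N tree]]]]]]]]]
[S [NP [Det no] [N tree]] [VP [V read] [NP [NP [Det that] [N parser]] [RelC [Rel which] [VP [VP [V read] [NP [Pron everyone]]] [PP [P behind] [NP [Det some] [N tree]]]]]]]]
The difference turns on whether NP → NP PP is used at the relevant span, versus an alternative expansion of NP.

4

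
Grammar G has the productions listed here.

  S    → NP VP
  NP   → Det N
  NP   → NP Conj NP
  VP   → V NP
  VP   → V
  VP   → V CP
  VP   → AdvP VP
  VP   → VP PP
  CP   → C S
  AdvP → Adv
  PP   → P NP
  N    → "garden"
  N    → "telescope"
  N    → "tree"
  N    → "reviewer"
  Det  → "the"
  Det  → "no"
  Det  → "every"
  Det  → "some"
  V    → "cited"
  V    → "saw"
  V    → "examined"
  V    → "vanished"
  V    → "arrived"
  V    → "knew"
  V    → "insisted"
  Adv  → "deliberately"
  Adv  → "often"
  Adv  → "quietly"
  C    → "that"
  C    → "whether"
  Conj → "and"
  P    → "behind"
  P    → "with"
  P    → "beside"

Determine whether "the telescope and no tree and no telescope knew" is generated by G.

Grammatical

S
  NP
    NP
      Det: the
      N: telescope
    Conj: and
    NP
      NP
        Det: no
        N: tree
      Conj: and
      NP
        Det: no
        N: telescope
  VP
    V: knew
Each bracket corresponds to one application of a listed rule, so the string is derivable from S.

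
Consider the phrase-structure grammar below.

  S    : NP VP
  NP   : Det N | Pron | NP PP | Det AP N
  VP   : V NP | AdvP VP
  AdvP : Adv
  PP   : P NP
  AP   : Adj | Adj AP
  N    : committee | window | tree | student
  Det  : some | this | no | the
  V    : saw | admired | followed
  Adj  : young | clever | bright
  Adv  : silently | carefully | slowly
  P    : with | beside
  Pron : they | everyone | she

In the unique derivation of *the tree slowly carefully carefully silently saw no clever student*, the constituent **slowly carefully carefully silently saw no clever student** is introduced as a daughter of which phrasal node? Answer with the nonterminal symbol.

S
  NP
    Det: the
    N: tree
  VP
    AdvP
      Adv: slowly
    VP
      AdvP
        Adv: carefully
      VP
        AdvP
          Adv: carefully
        VP
          AdvP
            Adv: silently
          VP
            V: saw
            NP
              Det: no
              AP
                Adj: clever
              N: student
The span 'slowly carefully carefully silently saw no clever student' is the VP node built by VP → AdvP VP.
Its mother is the S built by S → NP VP.

S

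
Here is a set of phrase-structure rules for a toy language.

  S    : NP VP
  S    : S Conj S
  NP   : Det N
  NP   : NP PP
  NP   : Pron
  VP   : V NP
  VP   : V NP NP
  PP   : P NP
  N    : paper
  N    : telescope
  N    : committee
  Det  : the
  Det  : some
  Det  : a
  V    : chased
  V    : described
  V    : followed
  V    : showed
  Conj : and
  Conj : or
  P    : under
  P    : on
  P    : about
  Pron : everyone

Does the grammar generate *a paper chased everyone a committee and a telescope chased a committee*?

S
  S
    NP
      Det: a
      N: paper
    VP
      V: chased
      NP
        Pron: everyone
      NP
        Det: a
        N: committee
  Conj: and
  S
    NP
      Det: a
      N: telescope
    VP
      V: chased
      NP
        Det: a
        N: committee
The bracketing above is licensed at every node by one of the given productions, with S at the root.

Grammatical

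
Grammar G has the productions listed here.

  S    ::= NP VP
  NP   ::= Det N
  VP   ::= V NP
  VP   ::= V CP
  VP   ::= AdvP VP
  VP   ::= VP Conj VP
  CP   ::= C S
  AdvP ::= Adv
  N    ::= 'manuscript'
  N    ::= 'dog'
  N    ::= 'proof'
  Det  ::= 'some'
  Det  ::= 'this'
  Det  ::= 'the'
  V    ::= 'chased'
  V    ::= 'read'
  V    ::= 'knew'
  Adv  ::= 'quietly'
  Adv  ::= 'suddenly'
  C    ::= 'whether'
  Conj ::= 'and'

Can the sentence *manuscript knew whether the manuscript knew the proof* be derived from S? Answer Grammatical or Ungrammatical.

For S → NP VP, no prefix of the string parses as an NP.

Ungrammatical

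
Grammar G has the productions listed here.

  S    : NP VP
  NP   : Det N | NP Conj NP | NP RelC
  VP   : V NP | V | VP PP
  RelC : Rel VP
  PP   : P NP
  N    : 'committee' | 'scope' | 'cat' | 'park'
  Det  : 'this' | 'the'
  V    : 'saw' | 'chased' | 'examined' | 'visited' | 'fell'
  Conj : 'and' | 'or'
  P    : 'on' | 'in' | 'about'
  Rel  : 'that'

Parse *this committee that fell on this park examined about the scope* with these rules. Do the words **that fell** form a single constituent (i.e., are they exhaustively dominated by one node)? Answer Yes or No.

No

[S [NP [NP [Det this] [N committee]] [RelC [Rel that] [VP [VP [V fell]] [PP [P on] [NP [Det this] [N park]]]]]] [VP [VP [V examined]] [PP [P about] [NP [Det the] [N scope]]]]]
The smallest constituent containing 'that fell' is the RelC spanning 'that fell on this park'; no single node in the tree dominates exactly the given words.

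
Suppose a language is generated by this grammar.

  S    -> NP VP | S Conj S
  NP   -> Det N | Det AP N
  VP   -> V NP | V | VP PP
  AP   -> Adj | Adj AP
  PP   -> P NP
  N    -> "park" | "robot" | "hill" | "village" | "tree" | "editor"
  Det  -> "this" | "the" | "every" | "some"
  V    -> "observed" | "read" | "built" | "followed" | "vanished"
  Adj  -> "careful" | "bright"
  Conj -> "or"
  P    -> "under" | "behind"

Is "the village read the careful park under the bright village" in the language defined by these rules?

[S [NP [Det the] [N village]] [VP [VP [V read] [NP [Det the] [AP [Adj careful]] [N park]]] [PP [P under] [NP [Det the] [AP [Adj bright]] [N village]]]]]
The bracketing above is licensed at every node by one of the given productions, with S at the root.

Grammatical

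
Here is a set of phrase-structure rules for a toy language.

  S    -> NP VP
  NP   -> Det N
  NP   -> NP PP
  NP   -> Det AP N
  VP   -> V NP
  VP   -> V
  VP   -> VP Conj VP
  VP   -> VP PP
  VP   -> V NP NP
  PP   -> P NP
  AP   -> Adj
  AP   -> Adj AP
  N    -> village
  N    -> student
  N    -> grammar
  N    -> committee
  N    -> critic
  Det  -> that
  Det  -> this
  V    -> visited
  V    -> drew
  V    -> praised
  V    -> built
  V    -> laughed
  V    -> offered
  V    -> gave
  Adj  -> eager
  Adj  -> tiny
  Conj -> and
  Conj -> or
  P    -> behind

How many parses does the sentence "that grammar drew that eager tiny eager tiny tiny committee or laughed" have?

1

[S [NP [Det that] [N grammar]] [VP [VP [V drew] [NP [Det that] [AP [Adj eager] [AP [Adj tiny] [AP [Adj eager] [AP [Adj tiny] [AP [Adj tiny]]]]]] [N committee]]] [Conj or] [VP [V laughed]]]]
No rule offers an alternative attachment or grouping for any span, so this is the only derivation.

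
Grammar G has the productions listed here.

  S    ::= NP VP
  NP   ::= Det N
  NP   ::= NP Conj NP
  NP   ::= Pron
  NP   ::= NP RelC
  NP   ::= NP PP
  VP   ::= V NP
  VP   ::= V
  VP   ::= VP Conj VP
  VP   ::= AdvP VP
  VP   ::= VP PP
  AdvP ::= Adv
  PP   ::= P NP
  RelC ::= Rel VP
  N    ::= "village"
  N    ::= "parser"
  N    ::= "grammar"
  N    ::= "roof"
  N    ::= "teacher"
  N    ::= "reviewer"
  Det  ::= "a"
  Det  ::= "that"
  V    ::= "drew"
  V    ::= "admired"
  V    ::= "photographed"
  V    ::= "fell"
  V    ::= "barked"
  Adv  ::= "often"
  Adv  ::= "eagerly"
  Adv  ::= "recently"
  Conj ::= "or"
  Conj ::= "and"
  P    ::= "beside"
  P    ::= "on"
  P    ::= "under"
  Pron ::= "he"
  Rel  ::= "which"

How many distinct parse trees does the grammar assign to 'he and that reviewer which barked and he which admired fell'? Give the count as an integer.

7

Two of the 7 distinct bracketings:
[S [NP [NP [Pron he]] [Conj and] [NP [NP [NP [Det that] [N reviewer]] [RelC [Rel which] [VP [V barked]]]] [Conj and] [NP [NP [Pron he]] [RelC [Rel which] [VP [V admired]]]]]] [VP [V fell]]]
[S [NP [NP [Pron he]] [Conj and] [NP [NP [NP [NP [Det that] [N reviewer]] [RelC [Rel which] [VP [V barked]]]] [Conj and] [NP [Pron he]]] [RelC [Rel which] [VP [V admired]]]]] [VP [V fell]]]
The trees differ in how a recursive rule is bracketed over the same span.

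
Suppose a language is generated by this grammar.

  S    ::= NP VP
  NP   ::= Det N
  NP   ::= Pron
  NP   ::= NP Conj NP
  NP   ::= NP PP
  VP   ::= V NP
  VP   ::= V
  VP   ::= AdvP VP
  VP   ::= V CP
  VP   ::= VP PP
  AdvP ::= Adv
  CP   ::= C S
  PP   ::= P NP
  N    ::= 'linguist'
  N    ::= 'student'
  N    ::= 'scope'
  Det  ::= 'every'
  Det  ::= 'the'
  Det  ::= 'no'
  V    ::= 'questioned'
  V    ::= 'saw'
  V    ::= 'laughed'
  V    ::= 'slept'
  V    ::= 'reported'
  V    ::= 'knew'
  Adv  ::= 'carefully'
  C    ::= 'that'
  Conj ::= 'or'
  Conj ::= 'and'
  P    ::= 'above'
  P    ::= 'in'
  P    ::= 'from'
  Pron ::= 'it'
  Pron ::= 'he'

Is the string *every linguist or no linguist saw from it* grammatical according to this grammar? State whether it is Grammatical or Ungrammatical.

Grammatical

[S [NP [NP [Det every] [N linguist]] [Conj or] [NP [Det no] [N linguist]]] [VP [VP [V saw]] [PP [P from] [NP [Pron it]]]]]
The bracketing above is licensed at every node by one of the given productions, with S at the root.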